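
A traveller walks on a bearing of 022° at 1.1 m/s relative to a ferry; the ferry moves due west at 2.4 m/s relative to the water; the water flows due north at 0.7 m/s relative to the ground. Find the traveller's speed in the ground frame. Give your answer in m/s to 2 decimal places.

2.63 m/s

In east/north components (m/s): traveller relative to ferry = (0.412, 1.020); ferry relative to water = (-2.400, 0.000); water relative to ground = (0.000, 0.700).
Sum = (-1.988, 1.720) m/s.
Speed = |(-1.988, 1.720)| = 2.629 m/s.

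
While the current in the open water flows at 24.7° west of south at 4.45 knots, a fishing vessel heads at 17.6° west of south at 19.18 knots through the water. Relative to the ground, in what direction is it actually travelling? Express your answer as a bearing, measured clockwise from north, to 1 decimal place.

Taking east as x and north as y: velocity relative to the water = (-5.799, -18.282) knots; the water relative to ground = (-1.860, -4.043) knots.
Velocity relative to ground = (-5.799, -18.282) + (-1.860, -4.043) = (-7.659, -22.325) knots.
Bearing = atan2(-7.66, -22.33) = 198.94° clockwise from north.

198.9°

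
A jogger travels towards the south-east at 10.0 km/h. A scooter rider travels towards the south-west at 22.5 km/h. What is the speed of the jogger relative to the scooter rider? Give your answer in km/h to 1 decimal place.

Taking east as x and north as y: jogger velocity = (7.071, -7.071) km/h; scooter rider velocity = (-15.910, -15.910) km/h.
Velocity of jogger relative to scooter rider = (7.071, -7.071) − (-15.910, -15.910) = (22.981, 8.839) km/h.
Magnitude = |(22.981, 8.839)| = 24.622 km/h.

24.6 km/h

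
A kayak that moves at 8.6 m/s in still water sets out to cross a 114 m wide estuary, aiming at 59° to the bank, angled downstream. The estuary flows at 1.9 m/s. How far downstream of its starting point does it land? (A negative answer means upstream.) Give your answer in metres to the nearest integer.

98 m

Perpendicular speed = 7.372 m/s; crossing time = 114 / 7.372 = 15.465 s.
Net downstream speed = 6.329 m/s.
Drift = 6.329 × 15.465 = 97.881 m (downstream).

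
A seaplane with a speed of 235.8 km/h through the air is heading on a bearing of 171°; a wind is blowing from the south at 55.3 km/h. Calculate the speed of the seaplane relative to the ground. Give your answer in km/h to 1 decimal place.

Taking east as x and north as y: velocity relative to the air = (36.887, -232.897) km/h; the air relative to ground = (0.000, 55.300) km/h.
Velocity relative to ground = (36.887, -232.897) + (0.000, 55.300) = (36.887, -177.597) km/h.
Speed = |(36.887, -177.597)| = 181.387 km/h.

181.4 km/h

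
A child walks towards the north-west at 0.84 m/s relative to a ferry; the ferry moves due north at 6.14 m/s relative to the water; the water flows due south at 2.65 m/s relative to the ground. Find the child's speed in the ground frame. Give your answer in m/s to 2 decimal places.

In east/north components (m/s): child relative to ferry = (-0.594, 0.594); ferry relative to water = (0.000, 6.140); water relative to ground = (0.000, -2.650).
Sum = (-0.594, 4.084) m/s.
Speed = |(-0.594, 4.084)| = 4.127 m/s.

4.13 m/s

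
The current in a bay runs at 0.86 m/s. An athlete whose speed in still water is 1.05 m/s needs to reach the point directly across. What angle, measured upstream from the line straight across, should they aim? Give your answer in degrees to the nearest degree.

To cancel the current, the upstream component of the athlete's velocity must equal the flow: 1.05 sin θ = 0.86.
sin θ = 0.86 / 1.05 = 0.8190.
θ = arcsin(0.8190) = 54.990°.

55°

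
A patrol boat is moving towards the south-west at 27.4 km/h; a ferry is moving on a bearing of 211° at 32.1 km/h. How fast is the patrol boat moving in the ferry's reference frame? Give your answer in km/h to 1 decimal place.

Taking east as x and north as y: patrol boat velocity = (-19.375, -19.375) km/h; ferry velocity = (-16.533, -27.515) km/h.
Velocity of patrol boat relative to ferry = (-19.375, -19.375) − (-16.533, -27.515) = (-2.842, 8.140) km/h.
Magnitude = |(-2.842, 8.140)| = 8.622 km/h.

8.6 km/h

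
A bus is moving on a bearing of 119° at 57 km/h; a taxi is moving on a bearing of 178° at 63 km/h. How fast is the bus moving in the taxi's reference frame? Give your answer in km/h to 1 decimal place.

Taking east as x and north as y: bus velocity = (49.853, -27.634) km/h; taxi velocity = (2.199, -62.962) km/h.
Velocity of bus relative to taxi = (49.853, -27.634) − (2.199, -62.962) = (47.655, 35.327) km/h.
Magnitude = |(47.655, 35.327)| = 59.321 km/h.

59.3 km/h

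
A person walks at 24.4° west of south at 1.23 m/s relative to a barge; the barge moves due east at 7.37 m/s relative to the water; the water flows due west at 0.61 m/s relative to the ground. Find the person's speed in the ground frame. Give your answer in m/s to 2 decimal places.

In east/north components (m/s): person relative to barge = (-0.508, -1.120); barge relative to water = (7.370, 0.000); water relative to ground = (-0.610, 0.000).
Sum = (6.252, -1.120) m/s.
Speed = |(6.252, -1.120)| = 6.351 m/s.

6.35 m/s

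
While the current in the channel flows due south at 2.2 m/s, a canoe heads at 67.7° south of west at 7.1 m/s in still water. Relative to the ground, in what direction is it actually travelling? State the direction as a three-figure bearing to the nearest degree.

Taking east as x and north as y: velocity relative to the water = (-2.694, -6.569) m/s; the water relative to ground = (0.000, -2.200) m/s.
Velocity relative to ground = (-2.694, -6.569) + (0.000, -2.200) = (-2.694, -8.769) m/s.
Bearing = atan2(-2.69, -8.77) = 197.08° clockwise from north.

197°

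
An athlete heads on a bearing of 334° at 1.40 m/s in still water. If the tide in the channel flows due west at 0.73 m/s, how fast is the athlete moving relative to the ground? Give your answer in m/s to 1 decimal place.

Taking east as x and north as y: velocity relative to the water = (-0.614, 1.258) m/s; the water relative to ground = (-0.730, 0.000) m/s.
Velocity relative to ground = (-0.614, 1.258) + (-0.730, 0.000) = (-1.344, 1.258) m/s.
Speed = |(-1.344, 1.258)| = 1.841 m/s.

1.8 m/s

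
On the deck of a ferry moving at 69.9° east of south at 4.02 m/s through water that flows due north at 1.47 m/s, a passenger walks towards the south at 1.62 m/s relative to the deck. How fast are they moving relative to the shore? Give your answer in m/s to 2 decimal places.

4.07 m/s

In east/north components (m/s): passenger relative to ferry = (0.000, -1.620); ferry relative to water = (3.775, -1.382); water relative to ground = (0.000, 1.470).
Sum = (3.775, -1.532) m/s.
Speed = |(3.775, -1.532)| = 4.074 m/s.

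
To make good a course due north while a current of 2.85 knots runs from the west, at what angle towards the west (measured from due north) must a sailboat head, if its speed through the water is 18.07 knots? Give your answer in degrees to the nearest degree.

The current pushes perpendicular to the desired track; the heading must have a component into the current equal to 2.85 knots: 18.07 sin θ = 2.85.
sin θ = 0.1577, so θ = 9.075°.

9°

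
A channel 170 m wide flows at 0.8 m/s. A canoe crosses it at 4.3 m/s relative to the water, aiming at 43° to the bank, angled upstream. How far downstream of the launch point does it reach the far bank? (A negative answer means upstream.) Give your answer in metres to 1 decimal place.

Perpendicular speed = 2.933 m/s; crossing time = 170 / 2.933 = 57.969 s.
Net downstream speed = -2.345 m/s.
Drift = -2.345 × 57.969 = -135.927 m (upstream).

-135.9 m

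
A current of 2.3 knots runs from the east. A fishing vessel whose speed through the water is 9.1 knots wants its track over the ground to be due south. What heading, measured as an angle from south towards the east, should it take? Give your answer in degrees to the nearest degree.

15°

The current pushes perpendicular to the desired track; the heading must have a component into the current equal to 2.3 knots: 9.1 sin θ = 2.3.
sin θ = 0.2527, so θ = 14.640°.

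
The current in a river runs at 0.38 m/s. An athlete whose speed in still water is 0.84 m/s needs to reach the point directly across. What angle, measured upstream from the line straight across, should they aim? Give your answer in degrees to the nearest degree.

27°

To cancel the current, the upstream component of the athlete's velocity must equal the flow: 0.84 sin θ = 0.38.
sin θ = 0.38 / 0.84 = 0.4524.
θ = arcsin(0.4524) = 26.897°.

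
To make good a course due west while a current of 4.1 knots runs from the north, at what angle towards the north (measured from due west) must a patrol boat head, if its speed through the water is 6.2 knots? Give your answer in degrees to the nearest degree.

The current pushes perpendicular to the desired track; the heading must have a component into the current equal to 4.1 knots: 6.2 sin θ = 4.1.
sin θ = 0.6613, so θ = 41.398°.

41°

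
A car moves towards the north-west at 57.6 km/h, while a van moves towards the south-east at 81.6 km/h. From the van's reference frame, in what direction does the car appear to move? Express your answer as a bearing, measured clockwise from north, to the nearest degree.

Taking east as x and north as y: car velocity = (-40.729, 40.729) km/h; van velocity = (57.700, -57.700) km/h.
Velocity of car relative to van = (-40.729, 40.729) − (57.700, -57.700) = (-98.429, 98.429) km/h.
Bearing = atan2(-98.43, 98.43) = 315.00° clockwise from north.

315°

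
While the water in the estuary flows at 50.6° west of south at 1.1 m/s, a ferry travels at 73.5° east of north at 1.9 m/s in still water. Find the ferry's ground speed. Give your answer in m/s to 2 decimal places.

0.98 m/s

Taking east as x and north as y: velocity relative to the water = (1.822, 0.540) m/s; the water relative to ground = (-0.850, -0.698) m/s.
Velocity relative to ground = (1.822, 0.540) + (-0.850, -0.698) = (0.972, -0.159) m/s.
Speed = |(0.972, -0.159)| = 0.985 m/s.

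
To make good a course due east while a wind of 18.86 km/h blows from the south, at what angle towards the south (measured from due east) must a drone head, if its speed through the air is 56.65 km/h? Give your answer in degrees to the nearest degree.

19°

The wind pushes perpendicular to the desired track; the heading must have a component into the wind equal to 18.86 km/h: 56.65 sin θ = 18.86.
sin θ = 0.3329, so θ = 19.446°.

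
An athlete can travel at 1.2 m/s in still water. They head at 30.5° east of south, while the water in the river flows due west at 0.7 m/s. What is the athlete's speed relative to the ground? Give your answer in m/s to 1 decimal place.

1.0 m/s

Taking east as x and north as y: velocity relative to the water = (0.609, -1.034) m/s; the water relative to ground = (-0.700, 0.000) m/s.
Velocity relative to ground = (0.609, -1.034) + (-0.700, 0.000) = (-0.091, -1.034) m/s.
Speed = |(-0.091, -1.034)| = 1.038 m/s.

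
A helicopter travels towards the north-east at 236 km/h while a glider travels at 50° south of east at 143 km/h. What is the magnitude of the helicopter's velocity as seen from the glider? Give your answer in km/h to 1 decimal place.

Taking east as x and north as y: helicopter velocity = (166.877, 166.877) km/h; glider velocity = (91.919, -109.544) km/h.
Velocity of helicopter relative to glider = (166.877, 166.877) − (91.919, -109.544) = (74.959, 276.422) km/h.
Magnitude = |(74.959, 276.422)| = 286.405 km/h.

286.4 km/h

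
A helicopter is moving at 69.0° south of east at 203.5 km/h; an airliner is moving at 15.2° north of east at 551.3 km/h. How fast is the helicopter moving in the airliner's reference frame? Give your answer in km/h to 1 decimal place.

Taking east as x and north as y: helicopter velocity = (72.928, -189.984) km/h; airliner velocity = (532.014, 144.545) km/h.
Velocity of helicopter relative to airliner = (72.928, -189.984) − (532.014, 144.545) = (-459.086, -334.529) km/h.
Magnitude = |(-459.086, -334.529)| = 568.040 km/h.

568.0 km/h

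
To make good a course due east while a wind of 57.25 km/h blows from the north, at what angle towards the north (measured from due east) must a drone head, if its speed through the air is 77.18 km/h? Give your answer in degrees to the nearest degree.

48°

The wind pushes perpendicular to the desired track; the heading must have a component into the wind equal to 57.25 km/h: 77.18 sin θ = 57.25.
sin θ = 0.7418, so θ = 47.883°.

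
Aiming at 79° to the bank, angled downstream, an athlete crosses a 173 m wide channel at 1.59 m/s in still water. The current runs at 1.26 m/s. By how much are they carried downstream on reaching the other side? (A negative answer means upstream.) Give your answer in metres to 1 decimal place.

Perpendicular speed = 1.561 m/s; crossing time = 173 / 1.561 = 110.842 s.
Net downstream speed = 1.563 m/s.
Drift = 1.563 × 110.842 = 173.288 m (downstream).

173.3 m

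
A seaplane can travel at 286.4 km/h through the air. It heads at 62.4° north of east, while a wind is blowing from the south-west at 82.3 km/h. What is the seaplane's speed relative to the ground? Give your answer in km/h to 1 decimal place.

Taking east as x and north as y: velocity relative to the air = (132.688, 253.809) km/h; the air relative to ground = (58.195, 58.195) km/h.
Velocity relative to ground = (132.688, 253.809) + (58.195, 58.195) = (190.883, 312.004) km/h.
Speed = |(190.883, 312.004)| = 365.763 km/h.

365.8 km/h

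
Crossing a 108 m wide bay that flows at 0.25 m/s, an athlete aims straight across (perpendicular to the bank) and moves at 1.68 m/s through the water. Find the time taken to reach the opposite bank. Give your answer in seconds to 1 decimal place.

64.3 s

The component of the athlete's velocity perpendicular to the bank is 1.68 m/s.
Only the cross-stream component determines the crossing time; the current contributes nothing perpendicular to the bank.
Time = 108 / 1.680 = 64.286 s.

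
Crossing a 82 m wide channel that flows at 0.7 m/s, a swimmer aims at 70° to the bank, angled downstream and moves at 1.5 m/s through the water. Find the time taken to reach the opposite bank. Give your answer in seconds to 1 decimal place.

The component of the swimmer's velocity perpendicular to the bank is 1.5 × sin 70° = 1.410 m/s.
The flow acts along the bank and has no component across it.
Time = 82 / 1.410 = 58.175 s.

58.2 s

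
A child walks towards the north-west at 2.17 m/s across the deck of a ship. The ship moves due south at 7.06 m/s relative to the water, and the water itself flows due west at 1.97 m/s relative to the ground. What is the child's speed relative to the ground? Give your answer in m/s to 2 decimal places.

In east/north components (m/s): child relative to ship = (-1.534, 1.534); ship relative to water = (0.000, -7.060); water relative to ground = (-1.970, 0.000).
Sum = (-3.504, -5.526) m/s.
Speed = |(-3.504, -5.526)| = 6.543 m/s.

6.54 m/s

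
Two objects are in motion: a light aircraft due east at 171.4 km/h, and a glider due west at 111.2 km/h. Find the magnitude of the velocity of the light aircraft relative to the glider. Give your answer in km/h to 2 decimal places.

Taking east as x and north as y: light aircraft velocity = (171.400, 0.000) km/h; glider velocity = (-111.200, 0.000) km/h.
Velocity of light aircraft relative to glider = (171.400, 0.000) − (-111.200, 0.000) = (282.600, 0.000) km/h.
Magnitude = |(282.600, 0.000)| = 282.600 km/h.

282.60 km/h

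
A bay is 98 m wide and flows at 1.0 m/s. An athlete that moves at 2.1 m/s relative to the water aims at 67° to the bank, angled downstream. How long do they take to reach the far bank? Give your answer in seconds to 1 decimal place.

The component of the athlete's velocity perpendicular to the bank is 2.1 × sin 67° = 1.933 m/s.
The current is parallel to the bank, so it does not affect the crossing time.
Time = 98 / 1.933 = 50.697 s.

50.7 s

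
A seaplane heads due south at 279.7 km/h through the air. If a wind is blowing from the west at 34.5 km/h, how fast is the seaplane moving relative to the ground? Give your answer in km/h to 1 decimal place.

281.8 km/h

Taking east as x and north as y: velocity relative to the air = (0.000, -279.700) km/h; the air relative to ground = (34.500, 0.000) km/h.
Velocity relative to ground = (0.000, -279.700) + (34.500, 0.000) = (34.500, -279.700) km/h.
Speed = |(34.500, -279.700)| = 281.820 km/h.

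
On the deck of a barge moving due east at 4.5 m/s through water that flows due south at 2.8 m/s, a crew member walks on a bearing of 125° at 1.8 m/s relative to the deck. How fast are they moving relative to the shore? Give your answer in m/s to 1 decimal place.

7.1 m/s

In east/north components (m/s): crew member relative to barge = (1.474, -1.032); barge relative to water = (4.500, 0.000); water relative to ground = (0.000, -2.800).
Sum = (5.974, -3.832) m/s.
Speed = |(5.974, -3.832)| = 7.098 m/s.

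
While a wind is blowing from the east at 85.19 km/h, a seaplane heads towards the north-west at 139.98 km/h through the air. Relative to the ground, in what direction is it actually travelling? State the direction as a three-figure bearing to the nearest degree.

298°

Taking east as x and north as y: velocity relative to the air = (-98.981, 98.981) km/h; the air relative to ground = (-85.190, 0.000) km/h.
Velocity relative to ground = (-98.981, 98.981) + (-85.190, 0.000) = (-184.171, 98.981) km/h.
Bearing = atan2(-184.17, 98.98) = 298.26° clockwise from north.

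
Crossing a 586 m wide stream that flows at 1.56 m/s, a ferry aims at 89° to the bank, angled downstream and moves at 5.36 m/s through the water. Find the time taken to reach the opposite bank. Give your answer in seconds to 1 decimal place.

109.3 s

The component of the ferry's velocity perpendicular to the bank is 5.36 × sin 89° = 5.359 m/s.
The flow acts along the bank and has no component across it.
Time = 586 / 5.359 = 109.345 s.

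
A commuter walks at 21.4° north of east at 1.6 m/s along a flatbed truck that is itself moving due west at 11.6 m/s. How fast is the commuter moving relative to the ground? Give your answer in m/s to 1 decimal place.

10.1 m/s

Taking east as x and north as y: flatbed truck velocity = (-11.600, 0.000) m/s; commuter velocity relative to flatbed truck = (1.490, 0.584) m/s.
Velocity relative to ground = (-11.600, 0.000) + (1.490, 0.584) = (-10.110, 0.584) m/s.
Speed = |(-10.110, 0.584)| = 10.127 m/s.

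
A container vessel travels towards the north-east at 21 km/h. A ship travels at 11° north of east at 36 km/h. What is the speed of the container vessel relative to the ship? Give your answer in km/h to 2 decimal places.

Taking east as x and north as y: container vessel velocity = (14.849, 14.849) km/h; ship velocity = (35.339, 6.869) km/h.
Velocity of container vessel relative to ship = (14.849, 14.849) − (35.339, 6.869) = (-20.489, 7.980) km/h.
Magnitude = |(-20.489, 7.980)| = 21.989 km/h.

21.99 km/h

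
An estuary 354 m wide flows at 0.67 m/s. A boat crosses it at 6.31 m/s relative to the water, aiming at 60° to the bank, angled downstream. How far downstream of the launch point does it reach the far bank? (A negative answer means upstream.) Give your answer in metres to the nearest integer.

Perpendicular speed = 5.465 m/s; crossing time = 354 / 5.465 = 64.780 s.
Net downstream speed = 3.825 m/s.
Drift = 3.825 × 64.780 = 247.785 m (downstream).

248 m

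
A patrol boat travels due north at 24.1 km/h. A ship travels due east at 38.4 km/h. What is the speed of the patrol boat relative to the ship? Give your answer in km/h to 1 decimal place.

45.3 km/h

Taking east as x and north as y: patrol boat velocity = (0.000, 24.100) km/h; ship velocity = (38.400, 0.000) km/h.
Velocity of patrol boat relative to ship = (0.000, 24.100) − (38.400, 0.000) = (-38.400, 24.100) km/h.
Magnitude = |(-38.400, 24.100)| = 45.336 km/h.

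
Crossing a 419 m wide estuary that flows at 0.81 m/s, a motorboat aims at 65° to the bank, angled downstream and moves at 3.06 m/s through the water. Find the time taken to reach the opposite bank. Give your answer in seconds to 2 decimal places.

The component of the motorboat's velocity perpendicular to the bank is 3.06 × sin 65° = 2.773 m/s.
The current is parallel to the bank, so it does not affect the crossing time.
Time = 419 / 2.773 = 151.083 s.

151.08 s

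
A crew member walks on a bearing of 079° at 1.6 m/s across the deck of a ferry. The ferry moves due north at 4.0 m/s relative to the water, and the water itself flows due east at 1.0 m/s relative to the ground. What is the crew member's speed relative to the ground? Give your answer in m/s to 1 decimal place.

5.0 m/s

In east/north components (m/s): crew member relative to ferry = (1.571, 0.305); ferry relative to water = (0.000, 4.000); water relative to ground = (1.000, 0.000).
Sum = (2.571, 4.305) m/s.
Speed = |(2.571, 4.305)| = 5.014 m/s.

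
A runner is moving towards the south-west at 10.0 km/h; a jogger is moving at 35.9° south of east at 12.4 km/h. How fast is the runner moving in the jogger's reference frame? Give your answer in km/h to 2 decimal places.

Taking east as x and north as y: runner velocity = (-7.071, -7.071) km/h; jogger velocity = (10.045, -7.271) km/h.
Velocity of runner relative to jogger = (-7.071, -7.071) − (10.045, -7.271) = (-17.116, 0.200) km/h.
Magnitude = |(-17.116, 0.200)| = 17.117 km/h.

17.12 km/h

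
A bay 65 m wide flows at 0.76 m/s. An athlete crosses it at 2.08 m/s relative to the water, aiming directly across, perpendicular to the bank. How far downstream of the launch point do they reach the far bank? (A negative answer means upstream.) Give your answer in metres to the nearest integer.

24 m

Perpendicular speed = 2.080 m/s; crossing time = 65 / 2.080 = 31.250 s.
Net downstream speed = 0.760 m/s.
Drift = 0.760 × 31.250 = 23.750 m (downstream).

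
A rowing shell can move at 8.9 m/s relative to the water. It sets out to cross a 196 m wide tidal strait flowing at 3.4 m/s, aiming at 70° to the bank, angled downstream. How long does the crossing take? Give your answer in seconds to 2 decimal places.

The component of the rowing shell's velocity perpendicular to the bank is 8.9 × sin 70° = 8.363 m/s.
The current is parallel to the bank, so it does not affect the crossing time.
Time = 196 / 8.363 = 23.436 s.

23.44 s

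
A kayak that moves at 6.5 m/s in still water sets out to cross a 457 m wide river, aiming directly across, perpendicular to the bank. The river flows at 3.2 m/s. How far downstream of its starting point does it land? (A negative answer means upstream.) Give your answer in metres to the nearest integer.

225 m

Perpendicular speed = 6.500 m/s; crossing time = 457 / 6.500 = 70.308 s.
Net downstream speed = 3.200 m/s.
Drift = 3.200 × 70.308 = 224.985 m (downstream).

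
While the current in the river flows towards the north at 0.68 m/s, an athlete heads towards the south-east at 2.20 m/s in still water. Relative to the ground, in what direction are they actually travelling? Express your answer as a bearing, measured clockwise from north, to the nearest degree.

119°

Taking east as x and north as y: velocity relative to the water = (1.556, -1.556) m/s; the water relative to ground = (0.000, 0.680) m/s.
Velocity relative to ground = (1.556, -1.556) + (0.000, 0.680) = (1.556, -0.876) m/s.
Bearing = atan2(1.56, -0.88) = 119.37° clockwise from north.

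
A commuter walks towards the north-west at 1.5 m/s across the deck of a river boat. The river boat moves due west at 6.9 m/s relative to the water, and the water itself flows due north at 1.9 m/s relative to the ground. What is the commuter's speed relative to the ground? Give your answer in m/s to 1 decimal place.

In east/north components (m/s): commuter relative to river boat = (-1.061, 1.061); river boat relative to water = (-6.900, 0.000); water relative to ground = (0.000, 1.900).
Sum = (-7.961, 2.961) m/s.
Speed = |(-7.961, 2.961)| = 8.493 m/s.

8.5 m/s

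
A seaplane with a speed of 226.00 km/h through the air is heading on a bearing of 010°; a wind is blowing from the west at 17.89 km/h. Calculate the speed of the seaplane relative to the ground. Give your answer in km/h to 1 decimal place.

Taking east as x and north as y: velocity relative to the air = (39.244, 222.567) km/h; the air relative to ground = (17.890, 0.000) km/h.
Velocity relative to ground = (39.244, 222.567) + (17.890, 0.000) = (57.134, 222.567) km/h.
Speed = |(57.134, 222.567)| = 229.783 km/h.

229.8 km/h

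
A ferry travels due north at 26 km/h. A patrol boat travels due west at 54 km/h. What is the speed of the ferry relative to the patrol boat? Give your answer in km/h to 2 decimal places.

59.93 km/h

Taking east as x and north as y: ferry velocity = (0.000, 26.000) km/h; patrol boat velocity = (-54.000, 0.000) km/h.
Velocity of ferry relative to patrol boat = (0.000, 26.000) − (-54.000, 0.000) = (54.000, 26.000) km/h.
Magnitude = |(54.000, 26.000)| = 59.933 km/h.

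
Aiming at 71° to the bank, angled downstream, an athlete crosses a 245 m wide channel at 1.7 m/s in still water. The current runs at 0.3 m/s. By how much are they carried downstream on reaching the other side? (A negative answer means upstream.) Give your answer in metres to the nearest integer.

Perpendicular speed = 1.607 m/s; crossing time = 245 / 1.607 = 152.422 s.
Net downstream speed = 0.853 m/s.
Drift = 0.853 × 152.422 = 130.087 m (downstream).

130 m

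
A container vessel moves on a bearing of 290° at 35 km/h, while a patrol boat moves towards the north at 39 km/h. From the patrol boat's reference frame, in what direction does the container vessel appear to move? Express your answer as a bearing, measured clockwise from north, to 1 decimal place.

Taking east as x and north as y: container vessel velocity = (-32.889, 11.971) km/h; patrol boat velocity = (0.000, 39.000) km/h.
Velocity of container vessel relative to patrol boat = (-32.889, 11.971) − (0.000, 39.000) = (-32.889, -27.029) km/h.
Bearing = atan2(-32.89, -27.03) = 230.59° clockwise from north.

230.6°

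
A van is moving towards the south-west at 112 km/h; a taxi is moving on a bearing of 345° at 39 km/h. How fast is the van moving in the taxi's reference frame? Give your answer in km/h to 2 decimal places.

135.77 km/h

Taking east as x and north as y: van velocity = (-79.196, -79.196) km/h; taxi velocity = (-10.094, 37.671) km/h.
Velocity of van relative to taxi = (-79.196, -79.196) − (-10.094, 37.671) = (-69.102, -116.867) km/h.
Magnitude = |(-69.102, -116.867)| = 135.768 km/h.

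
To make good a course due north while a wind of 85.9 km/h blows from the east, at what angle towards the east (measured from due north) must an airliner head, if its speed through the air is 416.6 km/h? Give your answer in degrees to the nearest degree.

12°

The wind pushes perpendicular to the desired track; the heading must have a component into the wind equal to 85.9 km/h: 416.6 sin θ = 85.9.
sin θ = 0.2062, so θ = 11.899°.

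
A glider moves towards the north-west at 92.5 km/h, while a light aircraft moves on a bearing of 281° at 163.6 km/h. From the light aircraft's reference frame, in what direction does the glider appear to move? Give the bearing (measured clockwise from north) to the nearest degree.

Taking east as x and north as y: glider velocity = (-65.407, 65.407) km/h; light aircraft velocity = (-160.594, 31.216) km/h.
Velocity of glider relative to light aircraft = (-65.407, 65.407) − (-160.594, 31.216) = (95.187, 34.191) km/h.
Bearing = atan2(95.19, 34.19) = 70.24° clockwise from north.

070°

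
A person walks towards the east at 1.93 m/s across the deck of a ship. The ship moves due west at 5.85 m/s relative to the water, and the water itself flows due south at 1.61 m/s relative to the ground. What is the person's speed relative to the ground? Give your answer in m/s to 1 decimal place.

4.2 m/s

In east/north components (m/s): person relative to ship = (1.930, 0.000); ship relative to water = (-5.850, 0.000); water relative to ground = (0.000, -1.610).
Sum = (-3.920, -1.610) m/s.
Speed = |(-3.920, -1.610)| = 4.238 m/s.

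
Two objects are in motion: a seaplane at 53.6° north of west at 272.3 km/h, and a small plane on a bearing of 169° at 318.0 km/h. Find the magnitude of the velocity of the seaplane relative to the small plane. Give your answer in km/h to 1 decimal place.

575.9 km/h

Taking east as x and north as y: seaplane velocity = (-161.588, 219.173) km/h; small plane velocity = (60.677, -312.157) km/h.
Velocity of seaplane relative to small plane = (-161.588, 219.173) − (60.677, -312.157) = (-222.265, 531.330) km/h.
Magnitude = |(-222.265, 531.330)| = 575.946 km/h.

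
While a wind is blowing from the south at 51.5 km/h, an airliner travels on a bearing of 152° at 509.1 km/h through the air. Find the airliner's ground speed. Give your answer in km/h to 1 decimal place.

464.3 km/h

Taking east as x and north as y: velocity relative to the air = (239.008, -449.509) km/h; the air relative to ground = (0.000, 51.500) km/h.
Velocity relative to ground = (239.008, -449.509) + (0.000, 51.500) = (239.008, -398.009) km/h.
Speed = |(239.008, -398.009)| = 464.258 km/h.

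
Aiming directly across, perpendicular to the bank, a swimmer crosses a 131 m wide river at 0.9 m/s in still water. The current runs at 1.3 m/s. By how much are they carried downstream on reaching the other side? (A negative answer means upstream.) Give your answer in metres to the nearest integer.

189 m

Perpendicular speed = 0.900 m/s; crossing time = 131 / 0.900 = 145.556 s.
Net downstream speed = 1.300 m/s.
Drift = 1.300 × 145.556 = 189.222 m (downstream).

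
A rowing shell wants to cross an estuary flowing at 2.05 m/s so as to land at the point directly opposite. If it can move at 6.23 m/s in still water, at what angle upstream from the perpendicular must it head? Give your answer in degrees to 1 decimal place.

19.2°

To cancel the current, the upstream component of the rowing shell's velocity must equal the flow: 6.23 sin θ = 2.05.
sin θ = 2.05 / 6.23 = 0.3291.
θ = arcsin(0.3291) = 19.211°.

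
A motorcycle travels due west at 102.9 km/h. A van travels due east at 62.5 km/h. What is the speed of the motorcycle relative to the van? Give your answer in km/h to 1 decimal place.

165.4 km/h

Taking east as x and north as y: motorcycle velocity = (-102.900, 0.000) km/h; van velocity = (62.500, 0.000) km/h.
Velocity of motorcycle relative to van = (-102.900, 0.000) − (62.500, 0.000) = (-165.400, 0.000) km/h.
Magnitude = |(-165.400, 0.000)| = 165.400 km/h.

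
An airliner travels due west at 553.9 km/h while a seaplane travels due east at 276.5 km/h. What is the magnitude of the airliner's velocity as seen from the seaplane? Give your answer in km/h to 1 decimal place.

Taking east as x and north as y: airliner velocity = (-553.900, 0.000) km/h; seaplane velocity = (276.500, 0.000) km/h.
Velocity of airliner relative to seaplane = (-553.900, 0.000) − (276.500, 0.000) = (-830.400, 0.000) km/h.
Magnitude = |(-830.400, 0.000)| = 830.400 km/h.

830.4 km/h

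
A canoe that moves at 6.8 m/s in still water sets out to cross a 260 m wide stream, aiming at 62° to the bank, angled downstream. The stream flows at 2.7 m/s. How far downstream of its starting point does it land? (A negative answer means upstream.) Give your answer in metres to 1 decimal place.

255.2 m

Perpendicular speed = 6.004 m/s; crossing time = 260 / 6.004 = 43.304 s.
Net downstream speed = 5.892 m/s.
Drift = 5.892 × 43.304 = 255.166 m (downstream).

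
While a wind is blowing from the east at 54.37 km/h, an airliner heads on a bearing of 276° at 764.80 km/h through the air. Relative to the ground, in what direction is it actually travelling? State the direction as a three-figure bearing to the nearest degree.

Taking east as x and north as y: velocity relative to the air = (-760.610, 79.943) km/h; the air relative to ground = (-54.370, 0.000) km/h.
Velocity relative to ground = (-760.610, 79.943) + (-54.370, 0.000) = (-814.980, 79.943) km/h.
Bearing = atan2(-814.98, 79.94) = 275.60° clockwise from north.

276°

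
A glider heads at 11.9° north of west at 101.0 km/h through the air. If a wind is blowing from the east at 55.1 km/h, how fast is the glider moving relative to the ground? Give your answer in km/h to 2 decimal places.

Taking east as x and north as y: velocity relative to the air = (-98.829, 20.827) km/h; the air relative to ground = (-55.100, 0.000) km/h.
Velocity relative to ground = (-98.829, 20.827) + (-55.100, 0.000) = (-153.929, 20.827) km/h.
Speed = |(-153.929, 20.827)| = 155.332 km/h.

155.33 km/h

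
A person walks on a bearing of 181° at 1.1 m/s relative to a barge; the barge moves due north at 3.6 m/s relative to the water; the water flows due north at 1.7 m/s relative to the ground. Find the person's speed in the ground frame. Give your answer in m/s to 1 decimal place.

4.2 m/s

In east/north components (m/s): person relative to barge = (-0.019, -1.100); barge relative to water = (0.000, 3.600); water relative to ground = (0.000, 1.700).
Sum = (-0.019, 4.200) m/s.
Speed = |(-0.019, 4.200)| = 4.200 m/s.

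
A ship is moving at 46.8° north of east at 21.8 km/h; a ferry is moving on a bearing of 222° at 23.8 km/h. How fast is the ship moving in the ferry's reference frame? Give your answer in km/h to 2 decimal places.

45.60 km/h

Taking east as x and north as y: ship velocity = (14.923, 15.892) km/h; ferry velocity = (-15.925, -17.687) km/h.
Velocity of ship relative to ferry = (14.923, 15.892) − (-15.925, -17.687) = (30.848, 33.578) km/h.
Magnitude = |(30.848, 33.578)| = 45.598 km/h.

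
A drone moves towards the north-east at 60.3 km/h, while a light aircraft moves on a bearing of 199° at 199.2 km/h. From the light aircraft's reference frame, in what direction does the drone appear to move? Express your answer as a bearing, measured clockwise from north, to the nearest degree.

Taking east as x and north as y: drone velocity = (42.639, 42.639) km/h; light aircraft velocity = (-64.853, -188.347) km/h.
Velocity of drone relative to light aircraft = (42.639, 42.639) − (-64.853, -188.347) = (107.492, 230.986) km/h.
Bearing = atan2(107.49, 230.99) = 24.96° clockwise from north.

025°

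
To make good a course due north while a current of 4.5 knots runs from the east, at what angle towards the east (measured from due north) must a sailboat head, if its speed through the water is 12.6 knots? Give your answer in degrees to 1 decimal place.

20.9°

The current pushes perpendicular to the desired track; the heading must have a component into the current equal to 4.5 knots: 12.6 sin θ = 4.5.
sin θ = 0.3571, so θ = 20.925°.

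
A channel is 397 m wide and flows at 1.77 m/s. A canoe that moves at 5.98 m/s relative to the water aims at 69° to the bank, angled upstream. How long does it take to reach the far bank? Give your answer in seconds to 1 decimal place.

71.1 s

The component of the canoe's velocity perpendicular to the bank is 5.98 × sin 69° = 5.583 m/s.
The flow acts along the bank and has no component across it.
Time = 397 / 5.583 = 71.111 s.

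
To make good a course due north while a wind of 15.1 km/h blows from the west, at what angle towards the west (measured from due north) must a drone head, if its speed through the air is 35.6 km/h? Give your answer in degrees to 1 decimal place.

The wind pushes perpendicular to the desired track; the heading must have a component into the wind equal to 15.1 km/h: 35.6 sin θ = 15.1.
sin θ = 0.4242, so θ = 25.097°.

25.1°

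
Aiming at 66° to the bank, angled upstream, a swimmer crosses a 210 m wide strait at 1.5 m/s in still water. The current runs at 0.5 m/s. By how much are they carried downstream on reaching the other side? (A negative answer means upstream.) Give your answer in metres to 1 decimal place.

Perpendicular speed = 1.370 m/s; crossing time = 210 / 1.370 = 153.249 s.
Net downstream speed = -0.110 m/s.
Drift = -0.110 × 153.249 = -16.873 m (upstream).

-16.9 m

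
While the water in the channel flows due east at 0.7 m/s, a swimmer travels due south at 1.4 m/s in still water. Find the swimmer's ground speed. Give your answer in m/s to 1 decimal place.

Taking east as x and north as y: velocity relative to the water = (0.000, -1.400) m/s; the water relative to ground = (0.700, 0.000) m/s.
Velocity relative to ground = (0.000, -1.400) + (0.700, 0.000) = (0.700, -1.400) m/s.
Speed = |(0.700, -1.400)| = 1.565 m/s.

1.6 m/s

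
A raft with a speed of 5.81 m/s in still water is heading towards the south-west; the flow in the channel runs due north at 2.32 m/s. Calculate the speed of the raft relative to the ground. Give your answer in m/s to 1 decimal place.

Taking east as x and north as y: velocity relative to the water = (-4.108, -4.108) m/s; the water relative to ground = (0.000, 2.320) m/s.
Velocity relative to ground = (-4.108, -4.108) + (0.000, 2.320) = (-4.108, -1.788) m/s.
Speed = |(-4.108, -1.788)| = 4.481 m/s.

4.5 m/s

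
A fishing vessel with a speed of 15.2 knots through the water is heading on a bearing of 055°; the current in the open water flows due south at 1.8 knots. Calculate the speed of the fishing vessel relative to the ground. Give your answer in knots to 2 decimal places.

14.24 knots

Taking east as x and north as y: velocity relative to the water = (12.451, 8.718) knots; the water relative to ground = (0.000, -1.800) knots.
Velocity relative to ground = (12.451, 8.718) + (0.000, -1.800) = (12.451, 6.918) knots.
Speed = |(12.451, 6.918)| = 14.244 knots.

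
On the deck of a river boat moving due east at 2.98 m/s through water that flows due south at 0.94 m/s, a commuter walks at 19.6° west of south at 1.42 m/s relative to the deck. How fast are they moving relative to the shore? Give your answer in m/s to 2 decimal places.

3.38 m/s

In east/north components (m/s): commuter relative to river boat = (-0.476, -1.338); river boat relative to water = (2.980, 0.000); water relative to ground = (0.000, -0.940).
Sum = (2.504, -2.278) m/s.
Speed = |(2.504, -2.278)| = 3.385 m/s.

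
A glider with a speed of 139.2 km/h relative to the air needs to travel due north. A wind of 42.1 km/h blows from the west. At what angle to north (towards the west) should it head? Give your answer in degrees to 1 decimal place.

The wind pushes perpendicular to the desired track; the heading must have a component into the wind equal to 42.1 km/h: 139.2 sin θ = 42.1.
sin θ = 0.3024, so θ = 17.604°.

17.6°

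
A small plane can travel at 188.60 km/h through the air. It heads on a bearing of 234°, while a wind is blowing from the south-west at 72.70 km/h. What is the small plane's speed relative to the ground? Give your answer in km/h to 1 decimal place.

Taking east as x and north as y: velocity relative to the air = (-152.581, -110.856) km/h; the air relative to ground = (51.407, 51.407) km/h.
Velocity relative to ground = (-152.581, -110.856) + (51.407, 51.407) = (-101.174, -59.450) km/h.
Speed = |(-101.174, -59.450)| = 117.347 km/h.

117.3 km/h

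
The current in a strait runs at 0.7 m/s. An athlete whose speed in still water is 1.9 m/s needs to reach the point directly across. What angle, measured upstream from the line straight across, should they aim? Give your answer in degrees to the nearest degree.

To cancel the current, the upstream component of the athlete's velocity must equal the flow: 1.9 sin θ = 0.7.
sin θ = 0.7 / 1.9 = 0.3684.
θ = arcsin(0.3684) = 21.618°.

22°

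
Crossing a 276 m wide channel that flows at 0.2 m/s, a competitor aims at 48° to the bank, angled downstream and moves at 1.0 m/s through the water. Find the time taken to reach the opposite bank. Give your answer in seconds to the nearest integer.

371 s

The component of the competitor's velocity perpendicular to the bank is 1.0 × sin 48° = 0.743 m/s.
The flow acts along the bank and has no component across it.
Time = 276 / 0.743 = 371.395 s.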